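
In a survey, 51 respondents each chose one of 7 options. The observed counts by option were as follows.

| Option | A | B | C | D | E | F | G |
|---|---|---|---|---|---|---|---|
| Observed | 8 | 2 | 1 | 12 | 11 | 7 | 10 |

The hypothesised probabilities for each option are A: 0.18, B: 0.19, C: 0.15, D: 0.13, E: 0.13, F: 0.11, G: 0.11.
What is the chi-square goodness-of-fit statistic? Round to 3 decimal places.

Expected counts E_i = n·p_i: 51×0.18 = 9.18, 51×0.19 = 9.69, 51×0.15 = 7.65, 51×0.13 = 6.63, 51×0.13 = 6.63, 51×0.11 = 5.61, 51×0.11 = 5.61.
cat         O        E   (O−E)²/E
A           8     9.18     0.1517
B           2     9.69     6.1028
C           1     7.65     5.7807
D          12     6.63     4.3495
E          11     6.63     2.8804
F           7     5.61     0.3444
G          10     5.61     3.4353
Sum = 23.045

23.045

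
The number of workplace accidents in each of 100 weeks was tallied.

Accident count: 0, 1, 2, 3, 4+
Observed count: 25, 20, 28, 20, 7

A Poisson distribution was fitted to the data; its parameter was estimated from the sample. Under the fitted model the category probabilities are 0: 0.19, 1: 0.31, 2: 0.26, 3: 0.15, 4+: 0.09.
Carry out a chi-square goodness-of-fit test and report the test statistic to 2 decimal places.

8.06

Expected counts E_i = n·p_i: 100×0.19 = 19, 100×0.31 = 31, 100×0.26 = 26, 100×0.15 = 15, 100×0.09 = 9.
cat         O        E   (O−E)²/E
0          25       19      1.895
1          20       31      3.903
2          28       26      0.154
3          20       15      1.667
4+          7        9      0.444
Sum = 8.06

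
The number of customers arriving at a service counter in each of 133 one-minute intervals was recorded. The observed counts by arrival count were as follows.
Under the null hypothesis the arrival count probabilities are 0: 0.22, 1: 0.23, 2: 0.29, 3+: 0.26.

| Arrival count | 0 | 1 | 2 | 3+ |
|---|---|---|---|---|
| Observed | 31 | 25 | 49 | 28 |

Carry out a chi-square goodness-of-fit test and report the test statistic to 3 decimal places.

Expected counts E_i = n·p_i: 133×0.22 = 29.26, 133×0.23 = 30.59, 133×0.29 = 38.57, 133×0.26 = 34.58.
cat         O        E   (O−E)²/E
0          31    29.26     0.1035
1          25    30.59     1.0215
2          49    38.57     2.8205
3+         28    34.58     1.2521
Sum = 5.198

5.198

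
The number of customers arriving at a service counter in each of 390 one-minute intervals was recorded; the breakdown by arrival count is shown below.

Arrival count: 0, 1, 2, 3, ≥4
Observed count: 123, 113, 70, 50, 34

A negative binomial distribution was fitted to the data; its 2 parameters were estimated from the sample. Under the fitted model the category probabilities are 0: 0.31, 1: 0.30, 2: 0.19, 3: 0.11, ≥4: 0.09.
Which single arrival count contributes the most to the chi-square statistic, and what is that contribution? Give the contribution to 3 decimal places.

Expected counts E_i = n·p_i: 390×0.31 = 120.9, 390×0.30 = 117, 390×0.19 = 74.1, 390×0.11 = 42.9, 390×0.09 = 35.1.
cat         O        E   (O−E)²/E
0         123    120.9     0.0365
1         113      117     0.1368
2          70     74.1     0.2269
3          50     42.9     1.1751
≥4         34     35.1     0.0345
The largest term is for 3: 1.175.

3, 1.175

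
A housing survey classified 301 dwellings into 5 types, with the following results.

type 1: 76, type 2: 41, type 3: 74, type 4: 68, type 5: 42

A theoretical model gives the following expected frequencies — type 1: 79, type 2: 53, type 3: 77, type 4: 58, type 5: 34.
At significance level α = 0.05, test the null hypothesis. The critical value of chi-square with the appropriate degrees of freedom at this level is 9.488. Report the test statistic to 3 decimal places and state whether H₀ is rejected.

type 1: (76 − 79)²/79 = 9/79 = 0.1139
type 2: (41 − 53)²/53 = 144/53 = 2.7170
type 3: (74 − 77)²/77 = 9/77 = 0.1169
type 4: (68 − 58)²/58 = 100/58 = 1.7241
type 5: (42 − 34)²/34 = 64/34 = 1.8824
Sum = 6.554
df = 4. Since 6.554 < 9.488, we do not reject H₀.

6.554; do not reject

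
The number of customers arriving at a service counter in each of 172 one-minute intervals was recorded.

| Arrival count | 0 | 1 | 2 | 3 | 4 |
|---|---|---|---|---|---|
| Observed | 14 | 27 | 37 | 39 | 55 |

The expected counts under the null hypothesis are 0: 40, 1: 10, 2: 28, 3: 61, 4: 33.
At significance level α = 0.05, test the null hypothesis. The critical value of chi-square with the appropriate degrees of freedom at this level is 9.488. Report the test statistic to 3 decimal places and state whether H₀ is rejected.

χ² = (14−40)²/40 + (27−10)²/10 + (37−28)²/28 + (39−61)²/61 + (55−33)²/33
   = 16.9000 + 28.9000 + 2.8929 + 7.9344 + 14.6667
Sum = 71.294
df = 4. Since 71.294 > 9.488, we reject H₀.

71.294; reject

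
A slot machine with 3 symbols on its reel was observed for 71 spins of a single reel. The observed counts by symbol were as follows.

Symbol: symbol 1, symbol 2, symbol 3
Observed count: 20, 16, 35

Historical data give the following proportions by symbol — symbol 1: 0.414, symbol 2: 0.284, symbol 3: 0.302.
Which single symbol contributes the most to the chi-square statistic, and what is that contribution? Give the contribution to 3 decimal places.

Expected counts E_i = n·p_i: 71×0.414 = 29.394, 71×0.284 = 20.164, 71×0.302 = 21.442.
symbol 1: (20 − 29.394)²/29.394 = 88.247236/29.394 = 3.0022
symbol 2: (16 − 20.164)²/20.164 = 17.338896/20.164 = 0.8599
symbol 3: (35 − 21.442)²/21.442 = 183.819364/21.442 = 8.5729
The largest term is for symbol 3: 8.573.

symbol 3, 8.573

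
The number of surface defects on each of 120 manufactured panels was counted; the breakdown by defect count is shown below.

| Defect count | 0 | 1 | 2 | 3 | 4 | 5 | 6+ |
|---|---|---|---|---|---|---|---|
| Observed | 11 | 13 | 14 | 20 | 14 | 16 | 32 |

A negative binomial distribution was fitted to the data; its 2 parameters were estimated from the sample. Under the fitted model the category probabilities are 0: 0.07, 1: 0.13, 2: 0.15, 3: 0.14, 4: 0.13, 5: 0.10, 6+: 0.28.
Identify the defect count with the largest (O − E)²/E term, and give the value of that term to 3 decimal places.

5, 1.333

Expected counts E_i = n·p_i: 120×0.07 = 8.4, 120×0.13 = 15.6, 120×0.15 = 18, 120×0.14 = 16.8, 120×0.13 = 15.6, 120×0.10 = 12, 120×0.28 = 33.6.
0: (11 − 8.4)²/8.4 = 6.76/8.4 = 0.8048
1: (13 − 15.6)²/15.6 = 6.76/15.6 = 0.4333
2: (14 − 18)²/18 = 16/18 = 0.8889
3: (20 − 16.8)²/16.8 = 10.24/16.8 = 0.6095
4: (14 − 15.6)²/15.6 = 2.56/15.6 = 0.1641
5: (16 − 12)²/12 = 16/12 = 1.3333
6+: (32 − 33.6)²/33.6 = 2.56/33.6 = 0.0762
The largest term is for 5: 1.333.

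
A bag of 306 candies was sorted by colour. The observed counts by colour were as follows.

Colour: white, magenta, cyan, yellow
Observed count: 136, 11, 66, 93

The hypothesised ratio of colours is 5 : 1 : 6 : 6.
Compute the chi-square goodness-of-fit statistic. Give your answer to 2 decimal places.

46.22

Ratio total = 18. Expected counts: 306×5/18 = 85, 306×1/18 = 17, 306×6/18 = 102, 306×6/18 = 102.
χ² = (136−85)²/85 + (11−17)²/17 + (66−102)²/102 + (93−102)²/102
   = 30.600 + 2.118 + 12.706 + 0.794
Sum = 46.22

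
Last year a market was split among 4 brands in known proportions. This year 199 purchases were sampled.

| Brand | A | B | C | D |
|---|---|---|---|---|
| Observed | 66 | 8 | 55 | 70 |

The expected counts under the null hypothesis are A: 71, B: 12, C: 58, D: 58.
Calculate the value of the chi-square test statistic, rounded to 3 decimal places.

4.323

A: (66 − 71)²/71 = 25/71 = 0.3521
B: (8 − 12)²/12 = 16/12 = 1.3333
C: (55 − 58)²/58 = 9/58 = 0.1552
D: (70 − 58)²/58 = 144/58 = 2.4828
Sum = 4.323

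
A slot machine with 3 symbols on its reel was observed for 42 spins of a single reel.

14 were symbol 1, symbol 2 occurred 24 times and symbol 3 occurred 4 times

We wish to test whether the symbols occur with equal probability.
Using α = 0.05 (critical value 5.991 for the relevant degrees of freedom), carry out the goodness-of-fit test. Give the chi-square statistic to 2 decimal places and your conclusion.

Under H₀ each category has probability 1/3, so each expected count is 42/3 = 14.
cat           O        E   (O−E)²/E
symbol 1     14       14      0.000
symbol 2     24       14      7.143
symbol 3      4       14      7.143
Sum = 14.29
df = 2. Since 14.29 > 5.991, we reject H₀.

14.29; reject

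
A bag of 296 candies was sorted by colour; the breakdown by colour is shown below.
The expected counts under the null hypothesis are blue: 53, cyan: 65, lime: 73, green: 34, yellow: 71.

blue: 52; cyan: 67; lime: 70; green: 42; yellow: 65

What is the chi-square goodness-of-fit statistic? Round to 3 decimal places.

blue: (52 − 53)²/53 = 1/53 = 0.0189
cyan: (67 − 65)²/65 = 4/65 = 0.0615
lime: (70 − 73)²/73 = 9/73 = 0.1233
green: (42 − 34)²/34 = 64/34 = 1.8824
yellow: (65 − 71)²/71 = 36/71 = 0.5070
Sum = 2.593

2.593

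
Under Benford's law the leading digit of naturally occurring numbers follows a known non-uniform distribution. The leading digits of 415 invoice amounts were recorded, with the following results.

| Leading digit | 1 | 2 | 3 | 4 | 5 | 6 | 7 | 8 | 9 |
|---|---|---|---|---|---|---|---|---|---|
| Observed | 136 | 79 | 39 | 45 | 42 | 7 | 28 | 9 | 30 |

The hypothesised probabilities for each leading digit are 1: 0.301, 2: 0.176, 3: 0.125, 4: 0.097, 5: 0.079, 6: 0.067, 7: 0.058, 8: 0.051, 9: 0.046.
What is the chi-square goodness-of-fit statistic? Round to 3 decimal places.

37.251

Expected counts E_i = n·p_i: 415×0.301 = 124.915, 415×0.176 = 73.04, 415×0.125 = 51.875, 415×0.097 = 40.255, 415×0.079 = 32.785, 415×0.067 = 27.805, 415×0.058 = 24.07, 415×0.051 = 21.165, 415×0.046 = 19.09.
χ² = (136−124.915)²/124.915 + (79−73.04)²/73.04 + (39−51.875)²/51.875 + (45−40.255)²/40.255 + (42−32.785)²/32.785 + (7−27.805)²/27.805 + (28−24.07)²/24.07 + (9−21.165)²/21.165 + (30−19.09)²/19.09
   = 0.9837 + 0.4863 + 3.1955 + 0.5593 + 2.5901 + 15.5673 + 0.6417 + 6.9921 + 6.2351
Sum = 37.251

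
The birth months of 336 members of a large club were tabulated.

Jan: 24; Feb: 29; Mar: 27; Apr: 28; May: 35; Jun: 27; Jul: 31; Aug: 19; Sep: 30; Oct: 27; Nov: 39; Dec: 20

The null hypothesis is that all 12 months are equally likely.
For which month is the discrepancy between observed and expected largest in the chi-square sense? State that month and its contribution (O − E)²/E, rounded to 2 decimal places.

Under H₀ each category has probability 1/12, so each expected count is 336/12 = 28.
χ² = (24−28)²/28 + (29−28)²/28 + (27−28)²/28 + (28−28)²/28 + (35−28)²/28 + (27−28)²/28 + (31−28)²/28 + (19−28)²/28 + (30−28)²/28 + (27−28)²/28 + (39−28)²/28 + (20−28)²/28
   = 0.571 + 0.036 + 0.036 + 0.000 + 1.750 + 0.036 + 0.321 + 2.893 + 0.143 + 0.036 + 4.321 + 2.286
The largest term is for Nov: 4.32.

Nov, 4.32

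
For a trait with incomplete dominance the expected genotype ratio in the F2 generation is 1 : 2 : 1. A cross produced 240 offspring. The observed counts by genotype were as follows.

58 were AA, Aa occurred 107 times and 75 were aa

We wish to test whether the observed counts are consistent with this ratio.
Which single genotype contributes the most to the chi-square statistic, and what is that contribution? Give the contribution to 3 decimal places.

aa, 3.750

Ratio total = 4. Expected counts: 240×1/4 = 60, 240×2/4 = 120, 240×1/4 = 60.
χ² = (58−60)²/60 + (107−120)²/120 + (75−60)²/60
   = 0.0667 + 1.4083 + 3.7500
The largest term is for aa: 3.750.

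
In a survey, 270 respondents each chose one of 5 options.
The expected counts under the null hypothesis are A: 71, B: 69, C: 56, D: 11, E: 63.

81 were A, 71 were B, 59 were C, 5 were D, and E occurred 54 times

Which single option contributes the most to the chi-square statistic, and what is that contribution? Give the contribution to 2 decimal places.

D, 3.27

A: (81 − 71)²/71 = 100/71 = 1.408
B: (71 − 69)²/69 = 4/69 = 0.058
C: (59 − 56)²/56 = 9/56 = 0.161
D: (5 − 11)²/11 = 36/11 = 3.273
E: (54 − 63)²/63 = 81/63 = 1.286
The largest term is for D: 3.27.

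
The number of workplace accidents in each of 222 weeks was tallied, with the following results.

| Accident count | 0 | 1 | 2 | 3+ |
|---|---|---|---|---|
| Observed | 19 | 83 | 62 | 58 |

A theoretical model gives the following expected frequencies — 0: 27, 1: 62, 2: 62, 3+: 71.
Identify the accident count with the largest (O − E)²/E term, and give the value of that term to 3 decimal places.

0: (19 − 27)²/27 = 64/27 = 2.3704
1: (83 − 62)²/62 = 441/62 = 7.1129
2: (62 − 62)²/62 = 0/62 = 0.0000
3+: (58 − 71)²/71 = 169/71 = 2.3803
The largest term is for 1: 7.113.

1, 7.113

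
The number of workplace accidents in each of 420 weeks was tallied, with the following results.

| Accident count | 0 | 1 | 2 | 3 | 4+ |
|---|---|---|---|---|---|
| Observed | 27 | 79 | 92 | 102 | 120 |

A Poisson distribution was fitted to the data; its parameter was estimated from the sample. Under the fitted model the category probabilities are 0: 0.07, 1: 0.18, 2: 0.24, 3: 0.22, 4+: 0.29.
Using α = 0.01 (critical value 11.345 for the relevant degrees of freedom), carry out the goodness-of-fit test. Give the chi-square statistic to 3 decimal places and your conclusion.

Expected counts E_i = n·p_i: 420×0.07 = 29.4, 420×0.18 = 75.6, 420×0.24 = 100.8, 420×0.22 = 92.4, 420×0.29 = 121.8.
cat         O        E   (O−E)²/E
0          27     29.4     0.1959
1          79     75.6     0.1529
2          92    100.8     0.7683
3         102     92.4     0.9974
4+        120    121.8     0.0266
Sum = 2.141
df = 3. Since 2.141 < 11.345, we do not reject H₀.

2.141; do not reject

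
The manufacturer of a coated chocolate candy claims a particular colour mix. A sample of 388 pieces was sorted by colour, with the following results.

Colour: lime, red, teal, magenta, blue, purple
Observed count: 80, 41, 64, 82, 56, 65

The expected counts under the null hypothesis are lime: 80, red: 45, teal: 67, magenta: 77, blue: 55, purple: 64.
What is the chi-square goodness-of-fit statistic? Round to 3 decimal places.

χ² = (80−80)²/80 + (41−45)²/45 + (64−67)²/67 + (82−77)²/77 + (56−55)²/55 + (65−64)²/64
   = 0.0000 + 0.3556 + 0.1343 + 0.3247 + 0.0182 + 0.0156
Sum = 0.848

0.848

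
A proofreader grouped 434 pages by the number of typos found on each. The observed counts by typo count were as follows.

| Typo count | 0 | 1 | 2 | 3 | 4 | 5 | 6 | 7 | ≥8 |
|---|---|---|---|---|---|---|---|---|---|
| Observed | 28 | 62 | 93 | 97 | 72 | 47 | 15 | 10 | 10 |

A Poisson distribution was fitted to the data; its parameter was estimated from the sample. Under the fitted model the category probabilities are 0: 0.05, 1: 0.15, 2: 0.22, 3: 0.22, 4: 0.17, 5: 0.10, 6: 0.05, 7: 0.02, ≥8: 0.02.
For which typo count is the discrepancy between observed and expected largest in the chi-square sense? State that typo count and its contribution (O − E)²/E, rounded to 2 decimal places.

Expected counts E_i = n·p_i: 434×0.05 = 21.7, 434×0.15 = 65.1, 434×0.22 = 95.48, 434×0.22 = 95.48, 434×0.17 = 73.78, 434×0.10 = 43.4, 434×0.05 = 21.7, 434×0.02 = 8.68, 434×0.02 = 8.68.
0: (28 − 21.7)²/21.7 = 39.69/21.7 = 1.829
1: (62 − 65.1)²/65.1 = 9.61/65.1 = 0.148
2: (93 − 95.48)²/95.48 = 6.1504/95.48 = 0.064
3: (97 − 95.48)²/95.48 = 2.3104/95.48 = 0.024
4: (72 − 73.78)²/73.78 = 3.1684/73.78 = 0.043
5: (47 − 43.4)²/43.4 = 12.96/43.4 = 0.299
6: (15 − 21.7)²/21.7 = 44.89/21.7 = 2.069
7: (10 − 8.68)²/8.68 = 1.7424/8.68 = 0.201
≥8: (10 − 8.68)²/8.68 = 1.7424/8.68 = 0.201
The largest term is for 6: 2.07.

6, 2.07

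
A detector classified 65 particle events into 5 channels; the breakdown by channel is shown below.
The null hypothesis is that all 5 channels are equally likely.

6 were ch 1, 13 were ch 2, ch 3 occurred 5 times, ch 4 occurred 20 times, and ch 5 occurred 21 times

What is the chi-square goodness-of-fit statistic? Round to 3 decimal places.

17.385

Under H₀ each category has probability 1/5, so each expected count is 65/5 = 13.
χ² = (6−13)²/13 + (13−13)²/13 + (5−13)²/13 + (20−13)²/13 + (21−13)²/13
   = 3.7692 + 0.0000 + 4.9231 + 3.7692 + 4.9231
Sum = 17.385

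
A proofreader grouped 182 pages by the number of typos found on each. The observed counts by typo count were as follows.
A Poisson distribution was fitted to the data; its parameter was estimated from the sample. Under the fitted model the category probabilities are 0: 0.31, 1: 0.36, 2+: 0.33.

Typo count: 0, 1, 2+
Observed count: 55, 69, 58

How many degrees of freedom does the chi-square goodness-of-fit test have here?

1

There are k = 3 categories and 1 parameter estimated from the data, so df = 3 − 1 − 1 = 1.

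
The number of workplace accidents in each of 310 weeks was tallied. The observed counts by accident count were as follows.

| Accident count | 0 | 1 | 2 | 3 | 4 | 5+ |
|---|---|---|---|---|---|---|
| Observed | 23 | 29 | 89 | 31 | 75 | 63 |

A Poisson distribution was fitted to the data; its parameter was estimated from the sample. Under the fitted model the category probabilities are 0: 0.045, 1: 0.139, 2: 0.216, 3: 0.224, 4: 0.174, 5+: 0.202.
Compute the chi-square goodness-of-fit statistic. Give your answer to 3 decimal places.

Expected counts E_i = n·p_i: 310×0.045 = 13.95, 310×0.139 = 43.09, 310×0.216 = 66.96, 310×0.224 = 69.44, 310×0.174 = 53.94, 310×0.202 = 62.62.
0: (23 − 13.95)²/13.95 = 81.9025/13.95 = 5.8711
1: (29 − 43.09)²/43.09 = 198.5281/43.09 = 4.6073
2: (89 − 66.96)²/66.96 = 485.7616/66.96 = 7.2545
3: (31 − 69.44)²/69.44 = 1477.6336/69.44 = 21.2793
4: (75 − 53.94)²/53.94 = 443.5236/53.94 = 8.2225
5+: (63 − 62.62)²/62.62 = 0.1444/62.62 = 0.0023
Sum = 47.237

47.237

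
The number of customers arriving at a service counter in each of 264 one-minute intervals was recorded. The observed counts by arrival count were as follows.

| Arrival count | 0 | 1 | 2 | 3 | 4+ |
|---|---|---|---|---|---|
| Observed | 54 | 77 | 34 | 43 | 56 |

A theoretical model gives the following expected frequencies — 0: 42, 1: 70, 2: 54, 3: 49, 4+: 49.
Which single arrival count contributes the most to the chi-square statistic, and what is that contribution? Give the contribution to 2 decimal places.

2, 7.41

χ² = (54−42)²/42 + (77−70)²/70 + (34−54)²/54 + (43−49)²/49 + (56−49)²/49
   = 3.429 + 0.700 + 7.407 + 0.735 + 1.000
The largest term is for 2: 7.41.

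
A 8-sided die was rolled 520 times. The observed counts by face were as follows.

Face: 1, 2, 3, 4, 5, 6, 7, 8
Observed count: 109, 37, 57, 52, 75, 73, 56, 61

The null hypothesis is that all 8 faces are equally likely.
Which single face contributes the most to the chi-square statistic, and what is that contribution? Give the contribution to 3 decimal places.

Under H₀ each category has probability 1/8, so each expected count is 520/8 = 65.
χ² = (109−65)²/65 + (37−65)²/65 + (57−65)²/65 + (52−65)²/65 + (75−65)²/65 + (73−65)²/65 + (56−65)²/65 + (61−65)²/65
   = 29.7846 + 12.0615 + 0.9846 + 2.6000 + 1.5385 + 0.9846 + 1.2462 + 0.2462
The largest term is for 1: 29.785.

1, 29.785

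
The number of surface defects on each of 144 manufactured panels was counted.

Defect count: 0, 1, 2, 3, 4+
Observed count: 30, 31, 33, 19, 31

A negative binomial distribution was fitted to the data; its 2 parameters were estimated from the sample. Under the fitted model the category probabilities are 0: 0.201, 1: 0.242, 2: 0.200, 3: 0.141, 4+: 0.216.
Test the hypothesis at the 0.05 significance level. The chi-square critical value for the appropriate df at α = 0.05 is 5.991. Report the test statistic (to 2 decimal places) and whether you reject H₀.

Expected counts E_i = n·p_i: 144×0.201 = 28.944, 144×0.242 = 34.848, 144×0.200 = 28.8, 144×0.141 = 20.304, 144×0.216 = 31.104.
χ² = (30−28.944)²/28.944 + (31−34.848)²/34.848 + (33−28.8)²/28.8 + (19−20.304)²/20.304 + (31−31.104)²/31.104
   = 0.039 + 0.425 + 0.613 + 0.084 + 0.000
Sum = 1.16
df = 2. Since 1.16 < 5.991, we do not reject H₀.

1.16; do not reject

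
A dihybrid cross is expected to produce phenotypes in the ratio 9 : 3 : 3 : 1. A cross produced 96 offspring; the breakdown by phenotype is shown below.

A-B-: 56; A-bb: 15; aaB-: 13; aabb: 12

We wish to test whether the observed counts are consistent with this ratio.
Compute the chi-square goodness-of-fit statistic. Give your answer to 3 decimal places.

Ratio total = 16. Expected counts: 96×9/16 = 54, 96×3/16 = 18, 96×3/16 = 18, 96×1/16 = 6.
cat         O        E   (O−E)²/E
A-B-       56       54     0.0741
A-bb       15       18     0.5000
aaB-       13       18     1.3889
aabb       12        6     6.0000
Sum = 7.963

7.963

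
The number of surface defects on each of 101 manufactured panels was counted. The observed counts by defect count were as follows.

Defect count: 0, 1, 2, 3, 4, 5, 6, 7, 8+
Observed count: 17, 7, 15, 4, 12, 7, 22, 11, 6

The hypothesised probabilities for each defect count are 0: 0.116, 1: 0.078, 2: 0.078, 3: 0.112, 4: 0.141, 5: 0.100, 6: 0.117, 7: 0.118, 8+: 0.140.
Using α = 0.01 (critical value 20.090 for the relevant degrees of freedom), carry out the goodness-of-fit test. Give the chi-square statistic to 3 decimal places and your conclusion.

28.482; reject

Expected counts E_i = n·p_i: 101×0.116 = 11.716, 101×0.078 = 7.878, 101×0.078 = 7.878, 101×0.112 = 11.312, 101×0.141 = 14.241, 101×0.100 = 10.1, 101×0.117 = 11.817, 101×0.118 = 11.918, 101×0.140 = 14.14.
cat         O        E   (O−E)²/E
0          17   11.716     2.3831
1           7    7.878     0.0979
2          15    7.878     6.4385
3           4   11.312     4.7264
4          12   14.241     0.3526
5           7     10.1     0.9515
6          22   11.817     8.7749
7          11   11.918     0.0707
8+          6    14.14     4.6860
Sum = 28.482
df = 8. Since 28.482 > 20.090, we reject H₀.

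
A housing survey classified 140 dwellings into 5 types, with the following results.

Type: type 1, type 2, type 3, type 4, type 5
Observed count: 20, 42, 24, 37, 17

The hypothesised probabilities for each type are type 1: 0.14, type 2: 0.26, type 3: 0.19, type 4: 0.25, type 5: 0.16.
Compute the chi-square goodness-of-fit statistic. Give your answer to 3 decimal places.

2.540

Expected counts E_i = n·p_i: 140×0.14 = 19.6, 140×0.26 = 36.4, 140×0.19 = 26.6, 140×0.25 = 35, 140×0.16 = 22.4.
χ² = (20−19.6)²/19.6 + (42−36.4)²/36.4 + (24−26.6)²/26.6 + (37−35)²/35 + (17−22.4)²/22.4
   = 0.0082 + 0.8615 + 0.2541 + 0.1143 + 1.3018
Sum = 2.540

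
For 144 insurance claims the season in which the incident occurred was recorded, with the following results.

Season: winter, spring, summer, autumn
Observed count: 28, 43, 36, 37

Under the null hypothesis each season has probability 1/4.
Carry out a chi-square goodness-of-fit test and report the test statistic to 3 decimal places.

3.167

Expected count for each of the 4 categories: 144/4 = 36.
cat         O        E   (O−E)²/E
winter     28       36     1.7778
spring     43       36     1.3611
summer     36       36     0.0000
autumn     37       36     0.0278
Sum = 3.167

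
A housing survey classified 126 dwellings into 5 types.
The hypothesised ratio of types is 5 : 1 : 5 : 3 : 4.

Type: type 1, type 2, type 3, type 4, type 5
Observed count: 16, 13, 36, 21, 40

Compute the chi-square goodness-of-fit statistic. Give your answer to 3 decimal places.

Ratio total = 18. Expected counts: 126×5/18 = 35, 126×1/18 = 7, 126×5/18 = 35, 126×3/18 = 21, 126×4/18 = 28.
χ² = (16−35)²/35 + (13−7)²/7 + (36−35)²/35 + (21−21)²/21 + (40−28)²/28
   = 10.3143 + 5.1429 + 0.0286 + 0.0000 + 5.1429
Sum = 20.629

20.629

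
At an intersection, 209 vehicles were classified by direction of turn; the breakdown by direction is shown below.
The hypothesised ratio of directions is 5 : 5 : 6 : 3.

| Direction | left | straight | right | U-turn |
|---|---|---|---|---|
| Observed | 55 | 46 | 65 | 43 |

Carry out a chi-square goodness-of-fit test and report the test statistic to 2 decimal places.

Ratio total = 19. Expected counts: 209×5/19 = 55, 209×5/19 = 55, 209×6/19 = 66, 209×3/19 = 33.
cat           O        E   (O−E)²/E
left         55       55      0.000
straight     46       55      1.473
right        65       66      0.015
U-turn       43       33      3.030
Sum = 4.52

4.52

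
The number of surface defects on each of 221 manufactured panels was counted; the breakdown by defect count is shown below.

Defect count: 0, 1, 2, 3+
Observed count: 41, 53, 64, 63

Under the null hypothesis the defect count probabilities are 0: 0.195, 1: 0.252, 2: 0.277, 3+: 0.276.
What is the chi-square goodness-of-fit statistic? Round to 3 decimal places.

Expected counts E_i = n·p_i: 221×0.195 = 43.095, 221×0.252 = 55.692, 221×0.277 = 61.217, 221×0.276 = 60.996.
cat         O        E   (O−E)²/E
0          41   43.095     0.1018
1          53   55.692     0.1301
2          64   61.217     0.1265
3+         63   60.996     0.0658
Sum = 0.424

0.424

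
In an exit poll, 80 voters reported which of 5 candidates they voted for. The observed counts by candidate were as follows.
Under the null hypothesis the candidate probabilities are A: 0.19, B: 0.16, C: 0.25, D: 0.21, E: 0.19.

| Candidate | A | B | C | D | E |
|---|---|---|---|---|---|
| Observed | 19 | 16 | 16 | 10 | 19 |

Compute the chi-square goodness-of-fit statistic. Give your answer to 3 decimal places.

Expected counts E_i = n·p_i: 80×0.19 = 15.2, 80×0.16 = 12.8, 80×0.25 = 20, 80×0.21 = 16.8, 80×0.19 = 15.2.
χ² = (19−15.2)²/15.2 + (16−12.8)²/12.8 + (16−20)²/20 + (10−16.8)²/16.8 + (19−15.2)²/15.2
   = 0.9500 + 0.8000 + 0.8000 + 2.7524 + 0.9500
Sum = 6.252

6.252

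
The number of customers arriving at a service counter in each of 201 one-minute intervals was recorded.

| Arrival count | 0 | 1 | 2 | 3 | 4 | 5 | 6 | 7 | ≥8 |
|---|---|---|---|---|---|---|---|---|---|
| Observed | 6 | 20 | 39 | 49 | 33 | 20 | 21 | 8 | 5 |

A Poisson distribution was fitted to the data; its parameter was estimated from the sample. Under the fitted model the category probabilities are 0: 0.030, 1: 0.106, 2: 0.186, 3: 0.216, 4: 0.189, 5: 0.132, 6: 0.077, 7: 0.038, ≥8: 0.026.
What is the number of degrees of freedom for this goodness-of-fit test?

There are k = 9 categories and 1 parameter estimated from the data, so df = 9 − 1 − 1 = 7.

7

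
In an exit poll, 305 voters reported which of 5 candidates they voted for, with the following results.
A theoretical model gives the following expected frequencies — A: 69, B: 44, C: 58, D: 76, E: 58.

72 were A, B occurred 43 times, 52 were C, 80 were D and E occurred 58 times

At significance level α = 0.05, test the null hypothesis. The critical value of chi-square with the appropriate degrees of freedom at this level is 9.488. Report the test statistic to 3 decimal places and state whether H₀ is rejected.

cat         O        E   (O−E)²/E
A          72       69     0.1304
B          43       44     0.0227
C          52       58     0.6207
D          80       76     0.2105
E          58       58     0.0000
Sum = 0.984
df = 4. Since 0.984 < 9.488, we do not reject H₀.

0.984; do not reject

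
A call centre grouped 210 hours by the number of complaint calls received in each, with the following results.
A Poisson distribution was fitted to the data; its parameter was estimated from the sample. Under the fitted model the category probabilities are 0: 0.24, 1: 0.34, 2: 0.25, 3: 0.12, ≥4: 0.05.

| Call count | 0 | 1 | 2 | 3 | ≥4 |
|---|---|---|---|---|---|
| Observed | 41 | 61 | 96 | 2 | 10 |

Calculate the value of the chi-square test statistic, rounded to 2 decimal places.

60.69

Expected counts E_i = n·p_i: 210×0.24 = 50.4, 210×0.34 = 71.4, 210×0.25 = 52.5, 210×0.12 = 25.2, 210×0.05 = 10.5.
0: (41 − 50.4)²/50.4 = 88.36/50.4 = 1.753
1: (61 − 71.4)²/71.4 = 108.16/71.4 = 1.515
2: (96 − 52.5)²/52.5 = 1892.25/52.5 = 36.043
3: (2 − 25.2)²/25.2 = 538.24/25.2 = 21.359
≥4: (10 − 10.5)²/10.5 = 0.25/10.5 = 0.024
Sum = 60.69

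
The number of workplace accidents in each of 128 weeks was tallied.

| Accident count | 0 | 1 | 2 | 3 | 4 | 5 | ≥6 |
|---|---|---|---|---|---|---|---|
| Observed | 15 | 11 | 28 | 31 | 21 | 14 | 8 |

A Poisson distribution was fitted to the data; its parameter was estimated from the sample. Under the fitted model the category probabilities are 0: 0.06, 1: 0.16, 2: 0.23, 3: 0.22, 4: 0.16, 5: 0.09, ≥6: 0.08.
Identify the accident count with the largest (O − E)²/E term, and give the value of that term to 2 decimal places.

Expected counts E_i = n·p_i: 128×0.06 = 7.68, 128×0.16 = 20.48, 128×0.23 = 29.44, 128×0.22 = 28.16, 128×0.16 = 20.48, 128×0.09 = 11.52, 128×0.08 = 10.24.
χ² = (15−7.68)²/7.68 + (11−20.48)²/20.48 + (28−29.44)²/29.44 + (31−28.16)²/28.16 + (21−20.48)²/20.48 + (14−11.52)²/11.52 + (8−10.24)²/10.24
   = 6.977 + 4.388 + 0.070 + 0.286 + 0.013 + 0.534 + 0.490
The largest term is for 0: 6.98.

0, 6.98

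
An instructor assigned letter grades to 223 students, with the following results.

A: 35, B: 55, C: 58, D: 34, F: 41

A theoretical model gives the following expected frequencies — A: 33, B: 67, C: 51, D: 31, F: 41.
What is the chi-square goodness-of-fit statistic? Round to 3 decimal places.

cat         O        E   (O−E)²/E
A          35       33     0.1212
B          55       67     2.1493
C          58       51     0.9608
D          34       31     0.2903
F          41       41     0.0000
Sum = 3.522

3.522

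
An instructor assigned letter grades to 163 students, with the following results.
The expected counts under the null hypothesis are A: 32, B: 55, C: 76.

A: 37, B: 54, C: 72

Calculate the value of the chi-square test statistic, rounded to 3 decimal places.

1.010

cat         O        E   (O−E)²/E
A          37       32     0.7813
B          54       55     0.0182
C          72       76     0.2105
Sum = 1.010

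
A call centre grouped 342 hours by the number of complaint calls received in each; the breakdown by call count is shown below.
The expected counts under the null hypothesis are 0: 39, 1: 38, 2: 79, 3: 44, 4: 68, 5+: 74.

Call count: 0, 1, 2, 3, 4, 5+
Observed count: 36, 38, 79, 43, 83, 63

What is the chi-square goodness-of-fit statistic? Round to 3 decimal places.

χ² = (36−39)²/39 + (38−38)²/38 + (79−79)²/79 + (43−44)²/44 + (83−68)²/68 + (63−74)²/74
   = 0.2308 + 0.0000 + 0.0000 + 0.0227 + 3.3088 + 1.6351
Sum = 5.197

5.197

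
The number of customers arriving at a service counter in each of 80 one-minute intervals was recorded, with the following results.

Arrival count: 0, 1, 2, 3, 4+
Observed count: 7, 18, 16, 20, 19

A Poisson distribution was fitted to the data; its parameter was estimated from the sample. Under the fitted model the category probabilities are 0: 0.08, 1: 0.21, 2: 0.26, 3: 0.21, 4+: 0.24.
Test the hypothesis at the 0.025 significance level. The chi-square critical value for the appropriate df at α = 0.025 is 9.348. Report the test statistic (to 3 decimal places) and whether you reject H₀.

1.861; do not reject

Expected counts E_i = n·p_i: 80×0.08 = 6.4, 80×0.21 = 16.8, 80×0.26 = 20.8, 80×0.21 = 16.8, 80×0.24 = 19.2.
cat         O        E   (O−E)²/E
0           7      6.4     0.0563
1          18     16.8     0.0857
2          16     20.8     1.1077
3          20     16.8     0.6095
4+         19     19.2     0.0021
Sum = 1.861
df = 3. Since 1.861 < 9.348, we do not reject H₀.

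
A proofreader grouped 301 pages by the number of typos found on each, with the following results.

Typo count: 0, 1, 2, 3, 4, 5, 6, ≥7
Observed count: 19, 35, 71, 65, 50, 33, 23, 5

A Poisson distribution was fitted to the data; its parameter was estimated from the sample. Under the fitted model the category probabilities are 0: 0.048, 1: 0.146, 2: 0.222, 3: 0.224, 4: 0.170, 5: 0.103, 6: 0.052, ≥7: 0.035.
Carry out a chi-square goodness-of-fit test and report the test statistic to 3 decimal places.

Expected counts E_i = n·p_i: 301×0.048 = 14.448, 301×0.146 = 43.946, 301×0.222 = 66.822, 301×0.224 = 67.424, 301×0.170 = 51.17, 301×0.103 = 31.003, 301×0.052 = 15.652, 301×0.035 = 10.535.
cat         O        E   (O−E)²/E
0          19   14.448     1.4342
1          35   43.946     1.8211
2          71   66.822     0.2612
3          65   67.424     0.0871
4          50    51.17     0.0268
5          33   31.003     0.1286
6          23   15.652     3.4496
≥7          5   10.535     2.9080
Sum = 10.117

10.117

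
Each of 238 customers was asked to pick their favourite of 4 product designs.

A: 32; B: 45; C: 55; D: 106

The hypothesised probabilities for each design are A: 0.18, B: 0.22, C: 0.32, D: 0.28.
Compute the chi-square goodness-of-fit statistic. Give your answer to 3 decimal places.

Expected counts E_i = n·p_i: 238×0.18 = 42.84, 238×0.22 = 52.36, 238×0.32 = 76.16, 238×0.28 = 66.64.
A: (32 − 42.84)²/42.84 = 117.5056/42.84 = 2.7429
B: (45 − 52.36)²/52.36 = 54.1696/52.36 = 1.0346
C: (55 − 76.16)²/76.16 = 447.7456/76.16 = 5.8790
D: (106 − 66.64)²/66.64 = 1549.2096/66.64 = 23.2474
Sum = 32.904

32.904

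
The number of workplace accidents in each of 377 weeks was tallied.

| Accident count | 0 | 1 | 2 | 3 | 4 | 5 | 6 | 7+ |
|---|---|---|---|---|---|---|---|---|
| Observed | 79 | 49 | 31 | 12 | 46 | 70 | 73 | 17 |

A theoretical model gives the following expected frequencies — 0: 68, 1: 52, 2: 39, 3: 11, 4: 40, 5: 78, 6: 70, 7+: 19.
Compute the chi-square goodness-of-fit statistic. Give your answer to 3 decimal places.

0: (79 − 68)²/68 = 121/68 = 1.7794
1: (49 − 52)²/52 = 9/52 = 0.1731
2: (31 − 39)²/39 = 64/39 = 1.6410
3: (12 − 11)²/11 = 1/11 = 0.0909
4: (46 − 40)²/40 = 36/40 = 0.9000
5: (70 − 78)²/78 = 64/78 = 0.8205
6: (73 − 70)²/70 = 9/70 = 0.1286
7+: (17 − 19)²/19 = 4/19 = 0.2105
Sum = 5.744

5.744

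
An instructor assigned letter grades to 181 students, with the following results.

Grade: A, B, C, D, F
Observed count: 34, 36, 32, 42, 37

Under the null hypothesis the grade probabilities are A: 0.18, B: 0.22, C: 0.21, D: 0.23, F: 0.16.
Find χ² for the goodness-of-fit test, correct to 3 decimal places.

3.614

Expected counts E_i = n·p_i: 181×0.18 = 32.58, 181×0.22 = 39.82, 181×0.21 = 38.01, 181×0.23 = 41.63, 181×0.16 = 28.96.
χ² = (34−32.58)²/32.58 + (36−39.82)²/39.82 + (32−38.01)²/38.01 + (42−41.63)²/41.63 + (37−28.96)²/28.96
   = 0.0619 + 0.3665 + 0.9503 + 0.0033 + 2.2321
Sum = 3.614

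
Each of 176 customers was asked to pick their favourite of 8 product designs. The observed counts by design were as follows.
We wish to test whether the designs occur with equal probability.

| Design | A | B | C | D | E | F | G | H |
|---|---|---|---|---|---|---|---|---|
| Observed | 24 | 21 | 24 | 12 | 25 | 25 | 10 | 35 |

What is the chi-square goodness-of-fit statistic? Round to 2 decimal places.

20.00

Under H₀ each category has probability 1/8, so each expected count is 176/8 = 22.
A: (24 − 22)²/22 = 4/22 = 0.182
B: (21 − 22)²/22 = 1/22 = 0.045
C: (24 − 22)²/22 = 4/22 = 0.182
D: (12 − 22)²/22 = 100/22 = 4.545
E: (25 − 22)²/22 = 9/22 = 0.409
F: (25 − 22)²/22 = 9/22 = 0.409
G: (10 − 22)²/22 = 144/22 = 6.545
H: (35 − 22)²/22 = 169/22 = 7.682
Sum = 20.00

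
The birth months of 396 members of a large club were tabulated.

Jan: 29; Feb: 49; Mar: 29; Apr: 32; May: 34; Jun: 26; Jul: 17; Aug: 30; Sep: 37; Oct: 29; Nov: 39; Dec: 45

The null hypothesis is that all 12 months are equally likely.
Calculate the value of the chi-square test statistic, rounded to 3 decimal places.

Under H₀ each category has probability 1/12, so each expected count is 396/12 = 33.
Jan: (29 − 33)²/33 = 16/33 = 0.4848
Feb: (49 − 33)²/33 = 256/33 = 7.7576
Mar: (29 − 33)²/33 = 16/33 = 0.4848
Apr: (32 − 33)²/33 = 1/33 = 0.0303
May: (34 − 33)²/33 = 1/33 = 0.0303
Jun: (26 − 33)²/33 = 49/33 = 1.4848
Jul: (17 − 33)²/33 = 256/33 = 7.7576
Aug: (30 − 33)²/33 = 9/33 = 0.2727
Sep: (37 − 33)²/33 = 16/33 = 0.4848
Oct: (29 − 33)²/33 = 16/33 = 0.4848
Nov: (39 − 33)²/33 = 36/33 = 1.0909
Dec: (45 − 33)²/33 = 144/33 = 4.3636
Sum = 24.727

24.727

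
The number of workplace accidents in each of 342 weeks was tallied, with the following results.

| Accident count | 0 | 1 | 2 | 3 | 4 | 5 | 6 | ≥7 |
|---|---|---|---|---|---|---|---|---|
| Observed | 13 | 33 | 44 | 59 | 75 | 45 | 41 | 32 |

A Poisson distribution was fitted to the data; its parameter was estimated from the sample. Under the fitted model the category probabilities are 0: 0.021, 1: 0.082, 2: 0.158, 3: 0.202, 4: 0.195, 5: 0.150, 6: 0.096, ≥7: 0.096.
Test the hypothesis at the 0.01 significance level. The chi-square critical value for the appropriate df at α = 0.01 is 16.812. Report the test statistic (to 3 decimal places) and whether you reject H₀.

12.787; do not reject

Expected counts E_i = n·p_i: 342×0.021 = 7.182, 342×0.082 = 28.044, 342×0.158 = 54.036, 342×0.202 = 69.084, 342×0.195 = 66.69, 342×0.150 = 51.3, 342×0.096 = 32.832, 342×0.096 = 32.832.
cat         O        E   (O−E)²/E
0          13    7.182     4.7130
1          33   28.044     0.8758
2          44   54.036     1.8640
3          59   69.084     1.4719
4          75    66.69     1.0355
5          45     51.3     0.7737
6          41   32.832     2.0320
≥7         32   32.832     0.0211
Sum = 12.787
df = 6. Since 12.787 < 16.812, we do not reject H₀.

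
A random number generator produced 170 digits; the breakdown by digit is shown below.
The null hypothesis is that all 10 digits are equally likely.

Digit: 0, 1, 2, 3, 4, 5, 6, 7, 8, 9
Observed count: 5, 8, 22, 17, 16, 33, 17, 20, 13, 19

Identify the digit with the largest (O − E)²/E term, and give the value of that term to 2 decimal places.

5, 15.06

Expected count for each of the 10 categories: 170/10 = 17.
0: (5 − 17)²/17 = 144/17 = 8.471
1: (8 − 17)²/17 = 81/17 = 4.765
2: (22 − 17)²/17 = 25/17 = 1.471
3: (17 − 17)²/17 = 0/17 = 0.000
4: (16 − 17)²/17 = 1/17 = 0.059
5: (33 − 17)²/17 = 256/17 = 15.059
6: (17 − 17)²/17 = 0/17 = 0.000
7: (20 − 17)²/17 = 9/17 = 0.529
8: (13 − 17)²/17 = 16/17 = 0.941
9: (19 − 17)²/17 = 4/17 = 0.235
The largest term is for 5: 15.06.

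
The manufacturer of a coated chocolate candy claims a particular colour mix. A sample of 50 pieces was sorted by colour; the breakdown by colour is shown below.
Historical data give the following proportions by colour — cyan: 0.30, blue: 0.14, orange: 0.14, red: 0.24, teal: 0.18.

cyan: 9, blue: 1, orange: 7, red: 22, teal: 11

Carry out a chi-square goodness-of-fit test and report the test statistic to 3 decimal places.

16.321

Expected counts E_i = n·p_i: 50×0.30 = 15, 50×0.14 = 7, 50×0.14 = 7, 50×0.24 = 12, 50×0.18 = 9.
χ² = (9−15)²/15 + (1−7)²/7 + (7−7)²/7 + (22−12)²/12 + (11−9)²/9
   = 2.4000 + 5.1429 + 0.0000 + 8.3333 + 0.4444
Sum = 16.321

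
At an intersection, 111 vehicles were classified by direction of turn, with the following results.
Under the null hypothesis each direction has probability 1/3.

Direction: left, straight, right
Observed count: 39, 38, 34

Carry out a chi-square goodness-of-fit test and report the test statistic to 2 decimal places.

Under H₀ each category has probability 1/3, so each expected count is 111/3 = 37.
left: (39 − 37)²/37 = 4/37 = 0.108
straight: (38 − 37)²/37 = 1/37 = 0.027
right: (34 − 37)²/37 = 9/37 = 0.243
Sum = 0.38

0.38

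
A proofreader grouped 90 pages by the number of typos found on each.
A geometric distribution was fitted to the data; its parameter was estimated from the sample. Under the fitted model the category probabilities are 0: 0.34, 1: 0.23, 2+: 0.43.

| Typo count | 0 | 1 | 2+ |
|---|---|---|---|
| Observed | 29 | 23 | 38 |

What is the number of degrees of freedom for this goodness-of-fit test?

There are k = 3 categories and 1 parameter estimated from the data, so df = 3 − 1 − 1 = 1.

1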